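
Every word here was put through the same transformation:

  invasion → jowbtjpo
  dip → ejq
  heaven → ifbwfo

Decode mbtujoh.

This is a Caesar cipher with shift 1.
Reversing it on mbtujoh: m−1=l, b−1=a, t−1=s, u−1=t, j−1=i, o−1=n, h−1=g.

lasting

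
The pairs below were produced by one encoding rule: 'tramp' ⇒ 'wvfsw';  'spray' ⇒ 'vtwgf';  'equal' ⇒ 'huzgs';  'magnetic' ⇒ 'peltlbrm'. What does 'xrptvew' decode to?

In tramp: t→w is +3, r→v is +4, a→f is +5, m→s is +6 — the shift increases by 1 each position. Each letter shifts forward by (position + 3), i.e. 3, 4, 5, … — the shift grows by one for each successive letter.
Undoing it on xrptvew: x−3=u, r−4=n, p−5=k, t−6=n, v−7=o, e−8=w, w−9=n.

unknown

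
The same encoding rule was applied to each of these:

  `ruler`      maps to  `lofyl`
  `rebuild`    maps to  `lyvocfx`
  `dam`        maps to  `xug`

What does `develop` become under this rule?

Compare letters: r→l is +20, u→o is +20, l→f is +20 — a constant shift. This is a Caesar cipher with shift 20.
On develop: d+20=x, e+20=y, v+20=p, e+20=y, l+20=f, o+20=i, p+20=j.

xypyfij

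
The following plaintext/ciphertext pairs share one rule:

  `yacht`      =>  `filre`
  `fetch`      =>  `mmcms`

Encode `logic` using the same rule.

In yacht: y→f is +7, a→i is +8, c→l is +9, h→r is +10 — the shift increases by 1 each position. The shift increases by 1 at each position, starting from +7: 7, 8, 9, ….
On logic: l+7=s, o+8=w, g+9=p, i+10=s, c+11=n.

swpsn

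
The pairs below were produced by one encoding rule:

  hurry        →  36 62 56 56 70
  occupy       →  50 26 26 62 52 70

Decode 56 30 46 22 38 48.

h(#8)→36 and u(#21)→62: differences scale by 2, so n = 2·pos + 20. Each letter becomes 2×(its alphabet position, a=1..z=26) + 20.
Reversing it on 56 30 46 22 38 48: 56→(56−20)÷2=18=r, 30→(30−20)÷2=5=e, 46→(46−20)÷2=13=m, 22→(22−20)÷2=1=a, 38→(38−20)÷2=9=i, 48→(48−20)÷2=14=n.

remain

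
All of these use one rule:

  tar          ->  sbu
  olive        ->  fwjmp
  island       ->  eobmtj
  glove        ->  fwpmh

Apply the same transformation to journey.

zfosvpk

Two steps: reverse the string, then apply a Caesar shift of +1.
Applying it to journey: reverse → yenruoj; then shift: y+1=z, e+1=f, n+1=o, r+1=s, u+1=v, o+1=p, j+1=k.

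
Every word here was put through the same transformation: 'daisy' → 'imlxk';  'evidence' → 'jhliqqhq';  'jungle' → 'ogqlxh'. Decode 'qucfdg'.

lizard

Shifts by position in daisy: pos 0: d→i (+5), pos 1: a→m (+12), pos 2: i→l (+3), pos 3: s→x (+5), pos 4: y→k (+12) — repeating every 3. It's a Vigenère-style cipher with numeric key [5,12,3]: position i shifts by key[i mod 3].
Undoing it on qucfdg: q−5=l, u−12=i, c−3=z, f−5=a, d−12=r, g−3=d.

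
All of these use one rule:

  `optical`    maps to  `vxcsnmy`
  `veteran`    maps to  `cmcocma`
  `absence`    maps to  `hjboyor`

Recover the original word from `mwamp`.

The shift increases by 1 at each position, starting from +7: 7, 8, 9, ….
Reversing it on mwamp: m−7=f, w−8=o, a−9=r, m−10=c, p−11=e.

force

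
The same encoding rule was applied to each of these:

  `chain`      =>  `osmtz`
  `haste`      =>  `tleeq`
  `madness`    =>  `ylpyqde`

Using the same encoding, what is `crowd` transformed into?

ocahp

Shifts by position in chain: pos 0: c→o (+12), pos 1: h→s (+11), pos 2: a→m (+12), pos 3: i→t (+11) — repeating every 2. The shifts repeat in a cycle of length 2: positions 0,1,… shift by +12, +11, then the pattern repeats.
For crowd: c+12=o, r+11=c, o+12=a, w+11=h, d+12=p.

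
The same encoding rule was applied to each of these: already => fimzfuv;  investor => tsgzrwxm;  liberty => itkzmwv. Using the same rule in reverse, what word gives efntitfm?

familiar

Each letter's alphabet position (a=0..z=25) is mapped through 5·x+5 mod 26 — an affine cipher.
Undoing it on efntitfm: e(4)→21·(4−5)≡5=f; f(5)→21·(5−5)≡0=a; n(13)→21·(13−5)≡12=m; t(19)→21·(19−5)≡8=i; i(8)→21·(8−5)≡11=l; t(19)→21·(19−5)≡8=i; f(5)→21·(5−5)≡0=a; m(12)→21·(12−5)≡17=r (all mod 26).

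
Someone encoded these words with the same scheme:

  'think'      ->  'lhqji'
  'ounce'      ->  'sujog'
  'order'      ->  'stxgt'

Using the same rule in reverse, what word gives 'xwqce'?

t(19)→l(11) and h(7)→h(7) fit y≡9x+22 (mod 26); the inverse of 9 mod 26 is 3. Each letter's alphabet position (a=0..z=25) is mapped through 9·x+22 mod 26 — an affine cipher.
Undoing it on xwqce: x(23)→3·(23−22)≡3=d; w(22)→3·(22−22)≡0=a; q(16)→3·(16−22)≡8=i; c(2)→3·(2−22)≡18=s; e(4)→3·(4−22)≡24=y (all mod 26).

daisy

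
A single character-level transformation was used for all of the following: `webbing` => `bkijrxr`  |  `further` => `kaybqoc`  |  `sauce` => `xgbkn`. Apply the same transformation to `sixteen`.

xoebnoy

Each letter shifts forward by (position + 5), i.e. 5, 6, 7, … — the shift grows by one for each successive letter.
Applying it to sixteen: s+5=x, i+6=o, x+7=e, t+8=b, e+9=n, e+10=o, n+11=y.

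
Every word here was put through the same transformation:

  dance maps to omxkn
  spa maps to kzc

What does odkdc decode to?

The output letters match the input read backwards, each shifted +10: dance reversed is ecnad. Two steps: reverse the string, then apply a Caesar shift of +10.
Reversing it on odkdc: shift back: o−10=e, d−10=t, k−10=a, d−10=t, c−10=s → etats; then reverse → state.

state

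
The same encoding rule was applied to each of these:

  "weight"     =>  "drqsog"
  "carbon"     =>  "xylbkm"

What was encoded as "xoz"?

The output letters match the input read backwards, each shifted +10: weight reversed is thgiew. Two steps: reverse the string, then apply a Caesar shift of +10.
Reversing it on xoz: shift back: x−10=n, o−10=e, z−10=p → nep; then reverse → pen.

pen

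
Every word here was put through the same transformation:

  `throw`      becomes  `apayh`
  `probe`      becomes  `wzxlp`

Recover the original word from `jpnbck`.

In throw: t→a is +7, h→p is +8, r→a is +9, o→y is +10 — the shift increases by 1 each position. Each letter shifts forward by (position + 7), i.e. 7, 8, 9, … — the shift grows by one for each successive letter.
Undoing it on jpnbck: j−7=c, p−8=h, n−9=e, b−10=r, c−11=r, k−12=y.

cherry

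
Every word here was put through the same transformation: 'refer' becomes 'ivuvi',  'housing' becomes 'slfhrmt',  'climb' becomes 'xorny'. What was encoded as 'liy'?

Letters are reflected about the middle of the alphabet (position → 25−position): Atbash.
Decoding liy: l↔o, i↔r, y↔b.

orb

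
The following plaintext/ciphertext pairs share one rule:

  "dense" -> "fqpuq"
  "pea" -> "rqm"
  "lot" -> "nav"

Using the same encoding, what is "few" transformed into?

hqy

The shift depends on letter class: consonant d→f is +2, but vowel e→q is +12. Vowels shift forward by 12 and consonants shift forward by 2.
For few: f(cons)+2=h, e(vowel)+12=q, w(cons)+2=y.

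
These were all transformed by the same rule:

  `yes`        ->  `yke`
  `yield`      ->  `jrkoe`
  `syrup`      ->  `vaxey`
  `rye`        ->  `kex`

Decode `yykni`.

The output letters match the input read backwards, each shifted +6: yes reversed is sey. Two steps: reverse the string, then apply a Caesar shift of +6.
Undoing it on yykni: shift back: y−6=s, y−6=s, k−6=e, n−6=h, i−6=c → ssehc; then reverse → chess.

chess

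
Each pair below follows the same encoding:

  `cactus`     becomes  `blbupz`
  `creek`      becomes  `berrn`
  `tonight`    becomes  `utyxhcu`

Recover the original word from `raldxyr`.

Treating letters as 0–25, the rule is x ↦ 21x + 11 (mod 26).
Decoding raldxyr: r(17)→5·(17−11)≡4=e; a(0)→5·(0−11)≡23=x; l(11)→5·(11−11)≡0=a; d(3)→5·(3−11)≡12=m; x(23)→5·(23−11)≡8=i; y(24)→5·(24−11)≡13=n; r(17)→5·(17−11)≡4=e (all mod 26).

examine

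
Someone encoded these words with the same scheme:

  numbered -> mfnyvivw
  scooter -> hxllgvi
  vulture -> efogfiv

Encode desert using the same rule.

wvhvig

Each letter is replaced by its mirror in the alphabet: a↔z, b↔y, c↔x, and so on (the Atbash cipher).
Applying it to desert: d↔w, e↔v, s↔h, e↔v, r↔i, t↔g.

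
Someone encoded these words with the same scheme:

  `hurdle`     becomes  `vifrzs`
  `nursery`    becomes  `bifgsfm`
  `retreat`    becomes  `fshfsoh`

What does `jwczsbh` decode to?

Compare letters: h→v is +14, u→i is +14, r→f is +14 — a constant shift. This is a Caesar cipher with shift 14.
Decoding jwczsbh: j−14=v, w−14=i, c−14=o, z−14=l, s−14=e, b−14=n, h−14=t.

violent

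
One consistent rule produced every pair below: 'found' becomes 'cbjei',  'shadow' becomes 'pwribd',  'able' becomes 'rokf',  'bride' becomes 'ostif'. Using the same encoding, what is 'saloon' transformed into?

f(5)→c(2) and o(14)→b(1) fit y≡23x+17 (mod 26); the inverse of 23 mod 26 is 17. Treating letters as 0–25, the rule is x ↦ 23x + 17 (mod 26).
Applying it to saloon: s(18)→23·18+17≡15=p; a(0)→23·0+17≡17=r; l(11)→23·11+17≡10=k; o(14)→23·14+17≡1=b; o(14)→23·14+17≡1=b; n(13)→23·13+17≡4=e (all mod 26).

prkbbe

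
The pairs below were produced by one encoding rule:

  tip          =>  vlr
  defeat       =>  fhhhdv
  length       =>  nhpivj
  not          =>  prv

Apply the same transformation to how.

The shift depends on letter class: consonant t→v is +2, but vowel i→l is +3. Vowels shift forward by 3 and consonants shift forward by 2.
For how: h(cons)+2=j, o(vowel)+3=r, w(cons)+2=y.

jry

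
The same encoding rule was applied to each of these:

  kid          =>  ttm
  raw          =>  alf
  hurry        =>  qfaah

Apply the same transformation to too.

Vowels shift forward by 11 and consonants shift forward by 9.
For too: t(cons)+9=c, o(vowel)+11=z, o(vowel)+11=z.

czz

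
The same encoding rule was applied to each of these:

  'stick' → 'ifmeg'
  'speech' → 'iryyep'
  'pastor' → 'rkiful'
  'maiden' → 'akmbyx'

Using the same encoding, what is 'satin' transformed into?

s(18)→i(8) and t(19)→f(5) fit y≡23x+10 (mod 26); the inverse of 23 mod 26 is 17. Each letter's alphabet position (a=0..z=25) is mapped through 23·x+10 mod 26 — an affine cipher.
For satin: s(18)→23·18+10≡8=i; a(0)→23·0+10≡10=k; t(19)→23·19+10≡5=f; i(8)→23·8+10≡12=m; n(13)→23·13+10≡23=x (all mod 26).

ikfmx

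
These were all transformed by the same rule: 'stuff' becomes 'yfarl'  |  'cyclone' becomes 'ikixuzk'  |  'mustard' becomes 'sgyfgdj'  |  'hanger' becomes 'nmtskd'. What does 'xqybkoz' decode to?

It's a Vigenère-style cipher with numeric key [6,12]: position i shifts by key[i mod 2].
Reversing it on xqybkoz: x−6=r, q−12=e, y−6=s, b−12=p, k−6=e, o−12=c, z−6=t.

respect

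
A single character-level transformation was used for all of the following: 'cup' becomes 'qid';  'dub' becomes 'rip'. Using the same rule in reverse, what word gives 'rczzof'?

dollar

Each letter is shifted forward by 14 in the alphabet (a Caesar shift of +14).
Undoing it on rczzof: r−14=d, c−14=o, z−14=l, z−14=l, o−14=a, f−14=r.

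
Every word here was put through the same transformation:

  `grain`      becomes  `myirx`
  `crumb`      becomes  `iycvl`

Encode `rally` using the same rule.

In grain: g→m is +6, r→y is +7, a→i is +8, i→r is +9 — the shift increases by 1 each position. Each letter shifts forward by (position + 6), i.e. 6, 7, 8, … — the shift grows by one for each successive letter.
Applying it to rally: r+6=x, a+7=h, l+8=t, l+9=u, y+10=i.

xhtui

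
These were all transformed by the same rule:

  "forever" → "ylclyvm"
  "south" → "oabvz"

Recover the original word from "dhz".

saw

The output letters match the input read backwards, each shifted +7: forever reversed is reverof. Read the word backwards and shift each letter +7.
Decoding dhz: shift back: d−7=w, h−7=a, z−7=s → was; then reverse → saw.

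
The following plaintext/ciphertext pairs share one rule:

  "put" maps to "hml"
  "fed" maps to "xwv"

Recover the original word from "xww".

Compare letters: p→h is +18, u→m is +18, t→l is +18 — a constant shift. This is a Caesar cipher with shift 18.
Decoding xww: x−18=f, w−18=e, w−18=e.

fee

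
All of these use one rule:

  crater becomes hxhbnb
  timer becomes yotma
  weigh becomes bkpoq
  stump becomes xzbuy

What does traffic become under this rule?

Letter i (0-indexed) is shifted by i+5, so successive shifts are 5, 6, 7, ….
Applying it to traffic: t+5=y, r+6=x, a+7=h, f+8=n, f+9=o, i+10=s, c+11=n.

yxhnosn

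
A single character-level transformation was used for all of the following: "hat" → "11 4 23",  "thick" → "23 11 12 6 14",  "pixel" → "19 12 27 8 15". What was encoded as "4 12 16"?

h is letter #8 and maps to 11: an offset of 3. Letters become their 1-based position plus 3 (so a→4, b→5, …).
Decoding 4 12 16: 4→(4−3)÷1=1=a, 12→(12−3)÷1=9=i, 16→(16−3)÷1=13=m.

aim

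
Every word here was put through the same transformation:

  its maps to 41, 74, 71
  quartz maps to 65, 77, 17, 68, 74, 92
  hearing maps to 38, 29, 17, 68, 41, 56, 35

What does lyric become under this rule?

i(#9)→41 and t(#20)→74: differences scale by 3, so n = 3·pos + 14. The formula is n = 3×(alphabet index, a=1) + 14.
On lyric: l=12→50, y=25→89, r=18→68, i=9→41, c=3→23.

50, 89, 68, 41, 23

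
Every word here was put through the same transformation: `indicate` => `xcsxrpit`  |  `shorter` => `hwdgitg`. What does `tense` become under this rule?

Each letter is shifted forward by 15 in the alphabet (a Caesar shift of +15).
Applying it to tense: t+15=i, e+15=t, n+15=c, s+15=h, e+15=t.

itcht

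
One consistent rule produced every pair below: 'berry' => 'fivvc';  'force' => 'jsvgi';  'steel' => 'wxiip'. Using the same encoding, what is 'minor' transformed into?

qmrsv

Compare letters: b→f is +4, e→i is +4, r→v is +4 — a constant shift. It's a constant shift of +4 (ROT4).
For minor: m+4=q, i+4=m, n+4=r, o+4=s, r+4=v.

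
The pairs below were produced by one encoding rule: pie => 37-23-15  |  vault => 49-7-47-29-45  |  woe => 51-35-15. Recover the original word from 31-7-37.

map

p(#16)→37 and i(#9)→23: differences scale by 2, so n = 2·pos + 5. Each letter becomes 2×(its alphabet position, a=1..z=26) + 5.
Decoding 31-7-37: 31→(31−5)÷2=13=m, 7→(7−5)÷2=1=a, 37→(37−5)÷2=16=p.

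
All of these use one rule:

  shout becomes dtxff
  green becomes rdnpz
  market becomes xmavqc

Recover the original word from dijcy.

swarm

Shifts by position in shout: pos 0: s→d (+11), pos 1: h→t (+12), pos 2: o→x (+9), pos 3: u→f (+11), pos 4: t→f (+12) — repeating every 3. It's a Vigenère-style cipher with numeric key [11,12,9]: position i shifts by key[i mod 3].
Decoding dijcy: d−11=s, i−12=w, j−9=a, c−11=r, y−12=m.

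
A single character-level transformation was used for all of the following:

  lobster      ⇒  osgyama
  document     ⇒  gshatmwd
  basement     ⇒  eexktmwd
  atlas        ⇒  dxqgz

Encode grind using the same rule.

In lobster: l→o is +3, o→s is +4, b→g is +5, s→y is +6 — the shift increases by 1 each position. The shift increases by 1 at each position, starting from +3: 3, 4, 5, ….
Applying it to grind: g+3=j, r+4=v, i+5=n, n+6=t, d+7=k.

jvntk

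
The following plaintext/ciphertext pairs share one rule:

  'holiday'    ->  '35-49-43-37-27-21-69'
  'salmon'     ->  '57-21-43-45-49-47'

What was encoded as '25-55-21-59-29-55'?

With a=1..z=26, the number is 2·pos + 19.
Reversing it on 25-55-21-59-29-55: 25→(25−19)÷2=3=c, 55→(55−19)÷2=18=r, 21→(21−19)÷2=1=a, 59→(59−19)÷2=20=t, 29→(29−19)÷2=5=e, 55→(55−19)÷2=18=r.

crater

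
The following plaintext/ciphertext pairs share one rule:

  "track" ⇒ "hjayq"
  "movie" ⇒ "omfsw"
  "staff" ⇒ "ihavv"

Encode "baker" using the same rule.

zaqwj

t(19)→h(7) and r(17)→j(9) fit y≡25x+0 (mod 26); the inverse of 25 mod 26 is 25. This is an affine cipher: with a=0,…,z=25, each position x becomes (25x+0) mod 26.
For baker: b(1)→25·1+0≡25=z; a(0)→25·0+0≡0=a; k(10)→25·10+0≡16=q; e(4)→25·4+0≡22=w; r(17)→25·17+0≡9=j (all mod 26).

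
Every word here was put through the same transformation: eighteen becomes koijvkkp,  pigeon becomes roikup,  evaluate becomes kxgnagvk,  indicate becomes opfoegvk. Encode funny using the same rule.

The shift depends on letter class: consonant g→i is +2, but vowel e→k is +6. The rule splits by letter class: vowels +6, consonants +2.
Applying it to funny: f(cons)+2=h, u(vowel)+6=a, n(cons)+2=p, n(cons)+2=p, y(cons)+2=a.

happa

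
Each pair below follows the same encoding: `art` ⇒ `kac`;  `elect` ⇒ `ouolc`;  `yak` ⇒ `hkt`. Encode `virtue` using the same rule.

esaceo

The shift depends on letter class: consonant r→a is +9, but vowel a→k is +10. The rule splits by letter class: vowels +10, consonants +9.
For virtue: v(cons)+9=e, i(vowel)+10=s, r(cons)+9=a, t(cons)+9=c, u(vowel)+10=e, e(vowel)+10=o.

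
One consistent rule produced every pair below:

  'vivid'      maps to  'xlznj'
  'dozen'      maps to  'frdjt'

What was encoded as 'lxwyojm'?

justice

Each letter shifts forward by (position + 2), i.e. 2, 3, 4, … — the shift grows by one for each successive letter.
Undoing it on lxwyojm: l−2=j, x−3=u, w−4=s, y−5=t, o−6=i, j−7=c, m−8=e.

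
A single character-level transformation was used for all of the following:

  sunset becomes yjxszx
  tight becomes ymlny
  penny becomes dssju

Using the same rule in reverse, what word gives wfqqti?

dollar

Two steps: reverse the string, then apply a Caesar shift of +5.
Reversing it on wfqqti: shift back: w−5=r, f−5=a, q−5=l, q−5=l, t−5=o, i−5=d → rallod; then reverse → dollar.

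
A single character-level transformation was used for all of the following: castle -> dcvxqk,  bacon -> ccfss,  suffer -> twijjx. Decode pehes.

ocean

In castle: c→d is +1, a→c is +2, s→v is +3, t→x is +4 — the shift increases by 1 each position. The shift increases by 1 at each position, starting from +1: 1, 2, 3, ….
Undoing it on pehes: p−1=o, e−2=c, h−3=e, e−4=a, s−5=n.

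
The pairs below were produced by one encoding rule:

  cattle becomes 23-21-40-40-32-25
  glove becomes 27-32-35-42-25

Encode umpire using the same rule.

41-33-36-29-38-25

c is letter #3 and maps to 23: an offset of 20. The number is (letter's place in the alphabet, a=1) + 20.
On umpire: u=21→41, m=13→33, p=16→36, i=9→29, r=18→38, e=5→25.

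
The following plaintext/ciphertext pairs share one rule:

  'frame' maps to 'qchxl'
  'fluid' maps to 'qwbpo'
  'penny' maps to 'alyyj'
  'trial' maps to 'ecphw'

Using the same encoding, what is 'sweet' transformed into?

The shift depends on letter class: consonant f→q is +11, but vowel a→h is +7. Two shifts are in play — +7 for a/e/i/o/u, +11 for every other letter.
On sweet: s(cons)+11=d, w(cons)+11=h, e(vowel)+7=l, e(vowel)+7=l, t(cons)+11=e.

dhlle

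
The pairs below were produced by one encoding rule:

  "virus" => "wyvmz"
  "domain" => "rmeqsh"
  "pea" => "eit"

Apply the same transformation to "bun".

The output letters match the input read backwards, each shifted +4: virus reversed is suriv. Two steps: reverse the string, then apply a Caesar shift of +4.
On bun: reverse → nub; then shift: n+4=r, u+4=y, b+4=f.

ryf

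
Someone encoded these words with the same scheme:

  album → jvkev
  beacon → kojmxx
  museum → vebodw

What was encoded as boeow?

Shifts by position in album: pos 0: a→j (+9), pos 1: l→v (+10), pos 2: b→k (+9), pos 3: u→e (+10) — repeating every 2. A repeating key of period 2 is used — shifts +9, +10 over and over.
Reversing it on boeow: b−9=s, o−10=e, e−9=v, o−10=e, w−9=n.

seven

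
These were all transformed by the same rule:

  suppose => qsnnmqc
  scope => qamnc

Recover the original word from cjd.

This is a Caesar cipher with shift 24.
Decoding cjd: c−24=e, j−24=l, d−24=f.

elf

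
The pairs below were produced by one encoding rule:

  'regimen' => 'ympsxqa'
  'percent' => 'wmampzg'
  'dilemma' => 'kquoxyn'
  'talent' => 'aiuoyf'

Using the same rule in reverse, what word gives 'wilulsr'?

In regimen: r→y is +7, e→m is +8, g→p is +9, i→s is +10 — the shift increases by 1 each position. Each letter shifts forward by (position + 7), i.e. 7, 8, 9, … — the shift grows by one for each successive letter.
Reversing it on wilulsr: w−7=p, i−8=a, l−9=c, u−10=k, l−11=a, s−12=g, r−13=e.

package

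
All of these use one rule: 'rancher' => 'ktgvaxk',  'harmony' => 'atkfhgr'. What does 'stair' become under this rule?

This is a Caesar cipher with shift 19.
On stair: s+19=l, t+19=m, a+19=t, i+19=b, r+19=k.

lmtbk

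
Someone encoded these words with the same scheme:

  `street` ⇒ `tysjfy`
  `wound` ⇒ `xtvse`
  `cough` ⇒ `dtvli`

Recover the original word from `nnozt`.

minus

Shifts by position in street: pos 0: s→t (+1), pos 1: t→y (+5), pos 2: r→s (+1), pos 3: e→j (+5) — repeating every 2. A repeating key of period 2 is used — shifts +1, +5 over and over.
Undoing it on nnozt: n−1=m, n−5=i, o−1=n, z−5=u, t−1=s.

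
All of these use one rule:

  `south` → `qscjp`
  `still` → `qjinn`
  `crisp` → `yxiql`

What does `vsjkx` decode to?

voter

Each letter's alphabet position (a=0..z=25) is mapped through 19·x+12 mod 26 — an affine cipher.
Decoding vsjkx: v(21)→11·(21−12)≡21=v; s(18)→11·(18−12)≡14=o; j(9)→11·(9−12)≡19=t; k(10)→11·(10−12)≡4=e; x(23)→11·(23−12)≡17=r (all mod 26).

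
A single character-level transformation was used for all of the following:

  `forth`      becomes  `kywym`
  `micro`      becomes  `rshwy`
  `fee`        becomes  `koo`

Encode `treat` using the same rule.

ywoky

The shift depends on letter class: consonant f→k is +5, but vowel o→y is +10. Two shifts are in play — +10 for a/e/i/o/u, +5 for every other letter.
For treat: t(cons)+5=y, r(cons)+5=w, e(vowel)+10=o, a(vowel)+10=k, t(cons)+5=y.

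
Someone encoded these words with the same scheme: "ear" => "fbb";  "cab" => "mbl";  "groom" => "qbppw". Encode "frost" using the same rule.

Vowels shift forward by 1 and consonants shift forward by 10.
For frost: f(cons)+10=p, r(cons)+10=b, o(vowel)+1=p, s(cons)+10=c, t(cons)+10=d.

pbpcd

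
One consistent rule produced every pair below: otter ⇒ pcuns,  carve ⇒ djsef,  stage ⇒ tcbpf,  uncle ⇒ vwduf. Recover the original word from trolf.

since

Shifts by position in otter: pos 0: o→p (+1), pos 1: t→c (+9), pos 2: t→u (+1), pos 3: e→n (+9) — repeating every 2. The shifts repeat in a cycle of length 2: positions 0,1,… shift by +1, +9, then the pattern repeats.
Reversing it on trolf: t−1=s, r−9=i, o−1=n, l−9=c, f−1=e.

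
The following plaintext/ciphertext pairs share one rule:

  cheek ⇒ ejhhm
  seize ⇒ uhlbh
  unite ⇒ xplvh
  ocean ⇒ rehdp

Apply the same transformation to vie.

The shift depends on letter class: consonant c→e is +2, but vowel e→h is +3. Two shifts are in play — +3 for a/e/i/o/u, +2 for every other letter.
On vie: v(cons)+2=x, i(vowel)+3=l, e(vowel)+3=h.

xlh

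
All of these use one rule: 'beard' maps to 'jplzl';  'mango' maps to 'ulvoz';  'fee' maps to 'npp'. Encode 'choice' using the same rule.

kpztkp

The shift depends on letter class: consonant b→j is +8, but vowel e→p is +11. Vowels shift forward by 11 and consonants shift forward by 8.
For choice: c(cons)+8=k, h(cons)+8=p, o(vowel)+11=z, i(vowel)+11=t, c(cons)+8=k, e(vowel)+11=p.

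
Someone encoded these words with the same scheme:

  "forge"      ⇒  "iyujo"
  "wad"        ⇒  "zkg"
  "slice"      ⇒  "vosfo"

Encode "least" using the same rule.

ookvw

Vowels shift forward by 10 and consonants shift forward by 3.
On least: l(cons)+3=o, e(vowel)+10=o, a(vowel)+10=k, s(cons)+3=v, t(cons)+3=w.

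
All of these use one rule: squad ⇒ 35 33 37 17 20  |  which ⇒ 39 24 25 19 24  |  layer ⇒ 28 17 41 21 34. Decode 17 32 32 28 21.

The number is (letter's place in the alphabet, a=1) + 16.
Undoing it on 17 32 32 28 21: 17→(17−16)÷1=1=a, 32→(32−16)÷1=16=p, 32→(32−16)÷1=16=p, 28→(28−16)÷1=12=l, 21→(21−16)÷1=5=e.

apple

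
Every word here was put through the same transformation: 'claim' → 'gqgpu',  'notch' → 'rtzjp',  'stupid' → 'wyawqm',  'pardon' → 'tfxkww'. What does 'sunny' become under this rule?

In claim: c→g is +4, l→q is +5, a→g is +6, i→p is +7 — the shift increases by 1 each position. The shift increases by 1 at each position, starting from +4: 4, 5, 6, ….
On sunny: s+4=w, u+5=z, n+6=t, n+7=u, y+8=g.

wztug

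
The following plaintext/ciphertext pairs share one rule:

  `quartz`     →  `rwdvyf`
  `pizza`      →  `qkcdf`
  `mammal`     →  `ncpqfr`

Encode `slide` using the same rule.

tnlhj

In quartz: q→r is +1, u→w is +2, a→d is +3, r→v is +4 — the shift increases by 1 each position. Each letter shifts forward by (position + 1), i.e. 1, 2, 3, … — the shift grows by one for each successive letter.
Applying it to slide: s+1=t, l+2=n, i+3=l, d+4=h, e+5=j.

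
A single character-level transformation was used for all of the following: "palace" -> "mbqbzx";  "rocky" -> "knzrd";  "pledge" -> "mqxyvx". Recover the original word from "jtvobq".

p(15)→m(12) and a(0)→b(1) fit y≡25x+1 (mod 26); the inverse of 25 mod 26 is 25. Treating letters as 0–25, the rule is x ↦ 25x + 1 (mod 26).
Undoing it on jtvobq: j(9)→25·(9−1)≡18=s; t(19)→25·(19−1)≡8=i; v(21)→25·(21−1)≡6=g; o(14)→25·(14−1)≡13=n; b(1)→25·(1−1)≡0=a; q(16)→25·(16−1)≡11=l (all mod 26).

signal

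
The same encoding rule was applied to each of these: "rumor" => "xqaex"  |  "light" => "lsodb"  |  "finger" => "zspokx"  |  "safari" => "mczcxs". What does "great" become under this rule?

This is an affine cipher: with a=0,…,z=25, each position x becomes (15x+2) mod 26.
On great: g(6)→15·6+2≡14=o; r(17)→15·17+2≡23=x; e(4)→15·4+2≡10=k; a(0)→15·0+2≡2=c; t(19)→15·19+2≡1=b (all mod 26).

oxkcb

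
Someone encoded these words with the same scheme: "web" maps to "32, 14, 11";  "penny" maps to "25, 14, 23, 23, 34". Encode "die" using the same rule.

13, 18, 14

w is letter #23 and maps to 32: an offset of 9. The number is (letter's place in the alphabet, a=1) + 9.
Applying it to die: d=4→13, i=9→18, e=5→14.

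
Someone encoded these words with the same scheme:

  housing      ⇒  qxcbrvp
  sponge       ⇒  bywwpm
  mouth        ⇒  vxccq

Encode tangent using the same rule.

A repeating key of period 3 is used — shifts +9, +9, +8 over and over.
On tangent: t+9=c, a+9=j, n+8=v, g+9=p, e+9=n, n+8=v, t+9=c.

cjvpnvc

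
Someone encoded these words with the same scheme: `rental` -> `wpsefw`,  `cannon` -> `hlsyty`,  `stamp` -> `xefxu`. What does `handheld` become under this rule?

Shifts by position in rental: pos 0: r→w (+5), pos 1: e→p (+11), pos 2: n→s (+5), pos 3: t→e (+11) — repeating every 2. It's a Vigenère-style cipher with numeric key [5,11]: position i shifts by key[i mod 2].
Applying it to handheld: h+5=m, a+11=l, n+5=s, d+11=o, h+5=m, e+11=p, l+5=q, d+11=o.

mlsompqo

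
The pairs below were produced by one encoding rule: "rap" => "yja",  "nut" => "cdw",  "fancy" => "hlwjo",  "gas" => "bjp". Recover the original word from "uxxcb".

Two steps: reverse the string, then apply a Caesar shift of +9.
Reversing it on uxxcb: shift back: u−9=l, x−9=o, x−9=o, c−9=t, b−9=s → loots; then reverse → stool.

stool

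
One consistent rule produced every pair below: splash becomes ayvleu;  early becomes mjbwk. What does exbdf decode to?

worst

In splash: s→a is +8, p→y is +9, l→v is +10, a→l is +11 — the shift increases by 1 each position. Each letter shifts forward by (position + 8), i.e. 8, 9, 10, … — the shift grows by one for each successive letter.
Reversing it on exbdf: e−8=w, x−9=o, b−10=r, d−11=s, f−12=t.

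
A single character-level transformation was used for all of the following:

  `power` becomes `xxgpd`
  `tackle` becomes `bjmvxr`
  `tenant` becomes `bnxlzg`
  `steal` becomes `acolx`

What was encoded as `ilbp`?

acre

The shift increases by 1 at each position, starting from +8: 8, 9, 10, ….
Decoding ilbp: i−8=a, l−9=c, b−10=r, p−11=e.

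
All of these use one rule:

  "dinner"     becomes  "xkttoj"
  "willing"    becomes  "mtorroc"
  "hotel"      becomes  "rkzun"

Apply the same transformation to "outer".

xkzau

The output letters match the input read backwards, each shifted +6: dinner reversed is rennid. Two steps: reverse the string, then apply a Caesar shift of +6.
On outer: reverse → retuo; then shift: r+6=x, e+6=k, t+6=z, u+6=a, o+6=u.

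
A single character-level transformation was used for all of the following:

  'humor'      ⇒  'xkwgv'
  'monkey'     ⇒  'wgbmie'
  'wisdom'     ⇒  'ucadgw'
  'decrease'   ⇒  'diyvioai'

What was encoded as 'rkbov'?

h(7)→x(23) and u(20)→k(10) fit y≡5x+14 (mod 26); the inverse of 5 mod 26 is 21. Treating letters as 0–25, the rule is x ↦ 5x + 14 (mod 26).
Reversing it on rkbov: r(17)→21·(17−14)≡11=l; k(10)→21·(10−14)≡20=u; b(1)→21·(1−14)≡13=n; o(14)→21·(14−14)≡0=a; v(21)→21·(21−14)≡17=r (all mod 26).

lunar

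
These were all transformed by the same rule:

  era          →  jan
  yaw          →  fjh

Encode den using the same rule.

wnm

The output letters match the input read backwards, each shifted +9: era reversed is are. Read the word backwards and shift each letter +9.
For den: reverse → ned; then shift: n+9=w, e+9=n, d+9=m.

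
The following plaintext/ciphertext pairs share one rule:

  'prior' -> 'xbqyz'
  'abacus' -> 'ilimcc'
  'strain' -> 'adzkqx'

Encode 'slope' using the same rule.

Shifts by position in prior: pos 0: p→x (+8), pos 1: r→b (+10), pos 2: i→q (+8), pos 3: o→y (+10) — repeating every 2. A repeating key of period 2 is used — shifts +8, +10 over and over.
For slope: s+8=a, l+10=v, o+8=w, p+10=z, e+8=m.

avwzm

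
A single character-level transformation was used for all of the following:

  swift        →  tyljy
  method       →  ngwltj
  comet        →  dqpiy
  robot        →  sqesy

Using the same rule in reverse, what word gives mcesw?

labor

In swift: s→t is +1, w→y is +2, i→l is +3, f→j is +4 — the shift increases by 1 each position. The shift increases by 1 at each position, starting from +1: 1, 2, 3, ….
Undoing it on mcesw: m−1=l, c−2=a, e−3=b, s−4=o, w−5=r.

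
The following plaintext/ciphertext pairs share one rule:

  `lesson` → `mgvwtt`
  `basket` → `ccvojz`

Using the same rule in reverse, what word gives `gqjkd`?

In lesson: l→m is +1, e→g is +2, s→v is +3, s→w is +4 — the shift increases by 1 each position. The shift increases by 1 at each position, starting from +1: 1, 2, 3, ….
Reversing it on gqjkd: g−1=f, q−2=o, j−3=g, k−4=g, d−5=y.

foggy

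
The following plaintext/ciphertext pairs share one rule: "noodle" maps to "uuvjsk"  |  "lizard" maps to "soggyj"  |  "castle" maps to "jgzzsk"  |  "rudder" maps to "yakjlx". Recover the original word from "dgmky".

wafer

Shifts by position in noodle: pos 0: n→u (+7), pos 1: o→u (+6), pos 2: o→v (+7), pos 3: d→j (+6) — repeating every 2. It's a Vigenère-style cipher with numeric key [7,6]: position i shifts by key[i mod 2].
Reversing it on dgmky: d−7=w, g−6=a, m−7=f, k−6=e, y−7=r.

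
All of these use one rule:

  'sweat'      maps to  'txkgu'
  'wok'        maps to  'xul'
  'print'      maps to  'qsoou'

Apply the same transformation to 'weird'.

xkose

The shift depends on letter class: consonant s→t is +1, but vowel e→k is +6. Vowels shift forward by 6 and consonants shift forward by 1.
On weird: w(cons)+1=x, e(vowel)+6=k, i(vowel)+6=o, r(cons)+1=s, d(cons)+1=e.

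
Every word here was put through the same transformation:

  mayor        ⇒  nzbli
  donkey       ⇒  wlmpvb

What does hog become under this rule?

This is the alphabet-reversal cipher (Atbash): a becomes z, b becomes y, etc.
On hog: h↔s, o↔l, g↔t.

slt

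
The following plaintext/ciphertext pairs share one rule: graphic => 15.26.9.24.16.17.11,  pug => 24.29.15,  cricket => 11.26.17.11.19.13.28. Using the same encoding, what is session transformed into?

27.13.27.27.17.23.22

The number is (letter's place in the alphabet, a=1) + 8.
Applying it to session: s=19→27, e=5→13, s=19→27, s=19→27, i=9→17, o=15→23, n=14→22.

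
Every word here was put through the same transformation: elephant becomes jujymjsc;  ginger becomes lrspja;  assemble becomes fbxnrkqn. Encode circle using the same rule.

hrwlqn

Shifts by position in elephant: pos 0: e→j (+5), pos 1: l→u (+9), pos 2: e→j (+5), pos 3: p→y (+9) — repeating every 2. The shifts repeat in a cycle of length 2: positions 0,1,… shift by +5, +9, then the pattern repeats.
On circle: c+5=h, i+9=r, r+5=w, c+9=l, l+5=q, e+9=n.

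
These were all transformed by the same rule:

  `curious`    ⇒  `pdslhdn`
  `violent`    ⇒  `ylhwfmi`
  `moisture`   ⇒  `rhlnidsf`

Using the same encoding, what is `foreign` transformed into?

ahsflvm

c(2)→p(15) and u(20)→d(3) fit y≡21x+25 (mod 26); the inverse of 21 mod 26 is 5. This is an affine cipher: with a=0,…,z=25, each position x becomes (21x+25) mod 26.
On foreign: f(5)→21·5+25≡0=a; o(14)→21·14+25≡7=h; r(17)→21·17+25≡18=s; e(4)→21·4+25≡5=f; i(8)→21·8+25≡11=l; g(6)→21·6+25≡21=v; n(13)→21·13+25≡12=m (all mod 26).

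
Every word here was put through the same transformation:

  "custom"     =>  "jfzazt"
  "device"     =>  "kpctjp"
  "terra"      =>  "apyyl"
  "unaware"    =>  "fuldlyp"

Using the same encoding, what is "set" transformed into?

zpa

The shift depends on letter class: consonant c→j is +7, but vowel u→f is +11. Two shifts are in play — +11 for a/e/i/o/u, +7 for every other letter.
For set: s(cons)+7=z, e(vowel)+11=p, t(cons)+7=a.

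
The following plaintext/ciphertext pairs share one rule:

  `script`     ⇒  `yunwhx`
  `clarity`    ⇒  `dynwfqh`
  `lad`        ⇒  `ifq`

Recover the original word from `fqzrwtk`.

formula

The output letters match the input read backwards, each shifted +5: script reversed is tpircs. Read the word backwards and shift each letter +5.
Decoding fqzrwtk: shift back: f−5=a, q−5=l, z−5=u, r−5=m, w−5=r, t−5=o, k−5=f → alumrof; then reverse → formula.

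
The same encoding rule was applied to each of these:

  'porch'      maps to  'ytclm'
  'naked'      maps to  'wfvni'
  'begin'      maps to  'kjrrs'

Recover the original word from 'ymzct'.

Shifts by position in porch: pos 0: p→y (+9), pos 1: o→t (+5), pos 2: r→c (+11), pos 3: c→l (+9), pos 4: h→m (+5) — repeating every 3. It's a Vigenère-style cipher with numeric key [9,5,11]: position i shifts by key[i mod 3].
Undoing it on ymzct: y−9=p, m−5=h, z−11=o, c−9=t, t−5=o.

photo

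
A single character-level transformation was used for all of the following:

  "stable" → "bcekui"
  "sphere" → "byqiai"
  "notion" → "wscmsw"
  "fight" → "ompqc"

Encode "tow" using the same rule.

The rule splits by letter class: vowels +4, consonants +9.
Applying it to tow: t(cons)+9=c, o(vowel)+4=s, w(cons)+9=f.

csf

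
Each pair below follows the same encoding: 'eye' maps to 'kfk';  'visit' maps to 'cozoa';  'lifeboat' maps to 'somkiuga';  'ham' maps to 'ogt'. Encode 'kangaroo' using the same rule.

rgungyuu

Two shifts are in play — +6 for a/e/i/o/u, +7 for every other letter.
For kangaroo: k(cons)+7=r, a(vowel)+6=g, n(cons)+7=u, g(cons)+7=n, a(vowel)+6=g, r(cons)+7=y, o(vowel)+6=u, o(vowel)+6=u.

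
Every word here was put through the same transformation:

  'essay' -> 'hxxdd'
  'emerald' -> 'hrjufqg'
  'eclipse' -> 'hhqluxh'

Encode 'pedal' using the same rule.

It's a Vigenère-style cipher with numeric key [3,5,5]: position i shifts by key[i mod 3].
Applying it to pedal: p+3=s, e+5=j, d+5=i, a+3=d, l+5=q.

sjidq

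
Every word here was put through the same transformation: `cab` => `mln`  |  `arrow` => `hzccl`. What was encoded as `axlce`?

tramp

The word is reversed, then every letter is shifted forward by 11.
Reversing it on axlce: shift back: a−11=p, x−11=m, l−11=a, c−11=r, e−11=t → pmart; then reverse → tramp.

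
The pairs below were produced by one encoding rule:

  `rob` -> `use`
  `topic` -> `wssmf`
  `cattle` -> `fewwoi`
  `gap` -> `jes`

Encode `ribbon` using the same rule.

The shift depends on letter class: consonant r→u is +3, but vowel o→s is +4. Vowels shift forward by 4 and consonants shift forward by 3.
Applying it to ribbon: r(cons)+3=u, i(vowel)+4=m, b(cons)+3=e, b(cons)+3=e, o(vowel)+4=s, n(cons)+3=q.

umeesq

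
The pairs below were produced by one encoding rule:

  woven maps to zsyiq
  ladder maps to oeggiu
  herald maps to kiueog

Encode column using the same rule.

fsoypq

The shift depends on letter class: consonant w→z is +3, but vowel o→s is +4. Vowels shift forward by 4 and consonants shift forward by 3.
On column: c(cons)+3=f, o(vowel)+4=s, l(cons)+3=o, u(vowel)+4=y, m(cons)+3=p, n(cons)+3=q.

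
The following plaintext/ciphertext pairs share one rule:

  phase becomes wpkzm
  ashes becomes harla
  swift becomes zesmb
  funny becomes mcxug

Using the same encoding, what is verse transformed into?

Shifts by position in phase: pos 0: p→w (+7), pos 1: h→p (+8), pos 2: a→k (+10), pos 3: s→z (+7), pos 4: e→m (+8) — repeating every 3. It's a Vigenère-style cipher with numeric key [7,8,10]: position i shifts by key[i mod 3].
For verse: v+7=c, e+8=m, r+10=b, s+7=z, e+8=m.

cmbzm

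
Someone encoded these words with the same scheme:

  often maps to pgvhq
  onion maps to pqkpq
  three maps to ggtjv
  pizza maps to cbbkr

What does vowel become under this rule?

The output letters match the input read backwards, each shifted +2: often reversed is netfo. The word is reversed, then every letter is shifted forward by 2.
Applying it to vowel: reverse → lewov; then shift: l+2=n, e+2=g, w+2=y, o+2=q, v+2=x.

ngyqx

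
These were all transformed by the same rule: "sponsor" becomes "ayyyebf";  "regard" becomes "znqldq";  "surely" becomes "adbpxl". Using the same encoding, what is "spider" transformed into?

aysoqe

In sponsor: s→a is +8, p→y is +9, o→y is +10, n→y is +11 — the shift increases by 1 each position. Letter i (0-indexed) is shifted by i+8, so successive shifts are 8, 9, 10, ….
Applying it to spider: s+8=a, p+9=y, i+10=s, d+11=o, e+12=q, r+13=e.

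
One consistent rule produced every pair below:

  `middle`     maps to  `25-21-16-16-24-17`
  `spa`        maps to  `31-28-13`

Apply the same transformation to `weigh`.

Letters become their 1-based position plus 12 (so a→13, b→14, …).
Applying it to weigh: w=23→35, e=5→17, i=9→21, g=7→19, h=8→20.

35-17-21-19-20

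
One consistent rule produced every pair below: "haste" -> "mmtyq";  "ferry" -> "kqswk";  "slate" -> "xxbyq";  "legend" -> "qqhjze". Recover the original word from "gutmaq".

Shifts by position in haste: pos 0: h→m (+5), pos 1: a→m (+12), pos 2: s→t (+1), pos 3: t→y (+5), pos 4: e→q (+12) — repeating every 3. It's a Vigenère-style cipher with numeric key [5,12,1]: position i shifts by key[i mod 3].
Undoing it on gutmaq: g−5=b, u−12=i, t−1=s, m−5=h, a−12=o, q−1=p.

bishop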